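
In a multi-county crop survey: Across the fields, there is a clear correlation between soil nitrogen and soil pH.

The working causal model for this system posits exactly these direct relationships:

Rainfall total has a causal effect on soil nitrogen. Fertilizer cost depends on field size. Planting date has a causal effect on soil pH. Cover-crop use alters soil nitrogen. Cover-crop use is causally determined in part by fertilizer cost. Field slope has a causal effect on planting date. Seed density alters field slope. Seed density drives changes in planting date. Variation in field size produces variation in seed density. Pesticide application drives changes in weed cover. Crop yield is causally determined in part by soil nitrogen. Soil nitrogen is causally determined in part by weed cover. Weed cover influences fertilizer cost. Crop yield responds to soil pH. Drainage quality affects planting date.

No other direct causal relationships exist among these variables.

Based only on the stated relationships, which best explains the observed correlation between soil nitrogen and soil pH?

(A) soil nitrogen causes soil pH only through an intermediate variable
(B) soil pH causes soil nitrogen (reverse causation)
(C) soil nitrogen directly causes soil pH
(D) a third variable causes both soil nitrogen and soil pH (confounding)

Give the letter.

Field size causes soil nitrogen (field size → fertilizer cost → cover-crop use → soil nitrogen) and soil pH (field size → seed density → planting date → soil pH) — a common cause creating the correlation.
There is no stated path from soil nitrogen to soil pH or from soil pH to soil nitrogen, so neither direct nor reverse causation applies.

D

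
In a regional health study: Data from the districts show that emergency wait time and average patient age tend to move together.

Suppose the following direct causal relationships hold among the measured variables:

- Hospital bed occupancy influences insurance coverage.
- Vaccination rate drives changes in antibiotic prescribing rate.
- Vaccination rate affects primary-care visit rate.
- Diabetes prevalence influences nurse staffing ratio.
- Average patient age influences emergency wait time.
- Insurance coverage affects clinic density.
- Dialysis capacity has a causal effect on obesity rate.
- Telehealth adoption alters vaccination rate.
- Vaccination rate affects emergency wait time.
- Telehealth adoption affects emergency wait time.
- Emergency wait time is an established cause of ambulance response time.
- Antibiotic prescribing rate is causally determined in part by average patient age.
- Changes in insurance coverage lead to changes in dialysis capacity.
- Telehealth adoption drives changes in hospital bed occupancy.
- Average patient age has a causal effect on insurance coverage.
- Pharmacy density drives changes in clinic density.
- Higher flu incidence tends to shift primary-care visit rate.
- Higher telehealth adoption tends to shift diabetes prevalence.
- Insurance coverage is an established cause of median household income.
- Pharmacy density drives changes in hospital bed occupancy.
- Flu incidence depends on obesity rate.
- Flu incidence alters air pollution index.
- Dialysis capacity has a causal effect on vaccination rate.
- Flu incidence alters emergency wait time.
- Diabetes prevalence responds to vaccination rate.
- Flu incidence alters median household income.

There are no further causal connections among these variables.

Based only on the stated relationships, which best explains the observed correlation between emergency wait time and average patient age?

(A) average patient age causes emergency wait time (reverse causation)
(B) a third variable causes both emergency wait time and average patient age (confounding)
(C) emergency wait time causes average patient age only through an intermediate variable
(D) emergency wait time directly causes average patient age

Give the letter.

A

The stated link runs average patient age → emergency wait time; emergency wait time has no causal path to average patient age. No variable causes both, so confounding is ruled out. The correlation reflects reverse causation.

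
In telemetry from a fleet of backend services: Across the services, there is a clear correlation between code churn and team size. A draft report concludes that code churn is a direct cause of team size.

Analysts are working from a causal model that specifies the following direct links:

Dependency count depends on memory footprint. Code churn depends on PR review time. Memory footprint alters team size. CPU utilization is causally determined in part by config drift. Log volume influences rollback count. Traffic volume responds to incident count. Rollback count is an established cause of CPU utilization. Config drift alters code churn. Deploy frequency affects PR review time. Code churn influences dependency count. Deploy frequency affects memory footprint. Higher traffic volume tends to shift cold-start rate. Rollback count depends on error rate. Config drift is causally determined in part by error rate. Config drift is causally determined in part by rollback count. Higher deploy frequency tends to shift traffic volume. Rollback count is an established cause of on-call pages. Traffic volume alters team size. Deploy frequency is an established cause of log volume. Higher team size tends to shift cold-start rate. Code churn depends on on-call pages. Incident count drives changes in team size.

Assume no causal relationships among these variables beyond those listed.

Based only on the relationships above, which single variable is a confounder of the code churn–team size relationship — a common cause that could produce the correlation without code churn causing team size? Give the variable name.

deploy frequency

Deploy frequency has a causal path to code churn (deploy frequency → PR review time → code churn) and a separate causal path to team size (deploy frequency → memory footprint → team size), so it is a common cause of both.
No stated relationship gives code churn a causal route to team size, so the correlation is explained by the shared upstream cause rather than a direct effect.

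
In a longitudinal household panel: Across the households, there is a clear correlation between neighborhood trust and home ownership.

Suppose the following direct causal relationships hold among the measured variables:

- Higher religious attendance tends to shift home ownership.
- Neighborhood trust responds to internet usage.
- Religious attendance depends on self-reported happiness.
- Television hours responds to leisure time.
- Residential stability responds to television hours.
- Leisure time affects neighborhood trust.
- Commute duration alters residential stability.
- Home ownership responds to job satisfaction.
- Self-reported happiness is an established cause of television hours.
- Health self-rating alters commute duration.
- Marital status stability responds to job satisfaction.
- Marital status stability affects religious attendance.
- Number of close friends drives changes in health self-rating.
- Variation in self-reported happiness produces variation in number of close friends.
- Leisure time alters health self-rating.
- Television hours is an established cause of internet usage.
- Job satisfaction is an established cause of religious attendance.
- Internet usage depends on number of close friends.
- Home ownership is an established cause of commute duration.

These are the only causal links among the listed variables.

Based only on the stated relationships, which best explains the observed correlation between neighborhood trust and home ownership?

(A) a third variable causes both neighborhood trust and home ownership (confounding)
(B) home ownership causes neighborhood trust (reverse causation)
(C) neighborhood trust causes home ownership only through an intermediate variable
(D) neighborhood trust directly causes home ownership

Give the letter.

A

Self-reported happiness causes neighborhood trust (self-reported happiness → television hours → internet usage → neighborhood trust) and home ownership (self-reported happiness → religious attendance → home ownership) — a common cause creating the correlation.
There is no stated path from neighborhood trust to home ownership or from home ownership to neighborhood trust, so neither direct nor reverse causation applies.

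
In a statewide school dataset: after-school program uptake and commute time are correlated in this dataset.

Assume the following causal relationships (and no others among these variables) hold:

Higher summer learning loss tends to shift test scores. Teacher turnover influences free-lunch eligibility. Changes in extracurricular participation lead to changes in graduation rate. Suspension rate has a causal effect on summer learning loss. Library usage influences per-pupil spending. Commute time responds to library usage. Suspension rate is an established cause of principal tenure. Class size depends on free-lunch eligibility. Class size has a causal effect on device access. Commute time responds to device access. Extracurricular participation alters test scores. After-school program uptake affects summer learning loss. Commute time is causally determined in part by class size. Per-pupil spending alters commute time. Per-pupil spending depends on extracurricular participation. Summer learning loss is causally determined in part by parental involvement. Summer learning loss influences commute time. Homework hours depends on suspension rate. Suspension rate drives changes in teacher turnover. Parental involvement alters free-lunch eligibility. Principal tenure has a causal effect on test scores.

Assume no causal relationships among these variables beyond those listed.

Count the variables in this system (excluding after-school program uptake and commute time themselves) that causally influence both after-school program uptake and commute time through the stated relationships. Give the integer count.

0

No listed variable has a causal path to both after-school program uptake and commute time, so there are no common causes.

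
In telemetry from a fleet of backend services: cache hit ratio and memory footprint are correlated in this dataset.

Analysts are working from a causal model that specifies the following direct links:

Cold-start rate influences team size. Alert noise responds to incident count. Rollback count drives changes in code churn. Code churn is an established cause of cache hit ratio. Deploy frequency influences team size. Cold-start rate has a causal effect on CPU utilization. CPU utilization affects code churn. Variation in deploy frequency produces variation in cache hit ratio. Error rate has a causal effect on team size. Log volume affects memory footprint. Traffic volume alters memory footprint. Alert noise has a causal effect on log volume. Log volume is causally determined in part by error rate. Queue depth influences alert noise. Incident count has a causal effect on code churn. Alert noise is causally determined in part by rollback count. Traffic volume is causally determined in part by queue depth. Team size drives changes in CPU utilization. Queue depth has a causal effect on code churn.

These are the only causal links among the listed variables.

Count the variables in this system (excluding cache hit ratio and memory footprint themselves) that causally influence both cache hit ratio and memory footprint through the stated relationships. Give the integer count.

4

The common causes are: error rate (to cache hit ratio via error rate → team size → CPU utilization → code churn → cache hit ratio; to memory footprint via error rate → log volume → memory footprint); incident count (to cache hit ratio via incident count → code churn → cache hit ratio; to memory footprint via incident count → alert noise → log volume → memory footprint); queue depth (to cache hit ratio via queue depth → code churn → cache hit ratio; to memory footprint via queue depth → traffic volume → memory footprint); rollback count (to cache hit ratio via rollback count → code churn → cache hit ratio; to memory footprint via rollback count → alert noise → log volume → memory footprint).
Every other variable lacks a causal path to at least one of cache hit ratio and memory footprint.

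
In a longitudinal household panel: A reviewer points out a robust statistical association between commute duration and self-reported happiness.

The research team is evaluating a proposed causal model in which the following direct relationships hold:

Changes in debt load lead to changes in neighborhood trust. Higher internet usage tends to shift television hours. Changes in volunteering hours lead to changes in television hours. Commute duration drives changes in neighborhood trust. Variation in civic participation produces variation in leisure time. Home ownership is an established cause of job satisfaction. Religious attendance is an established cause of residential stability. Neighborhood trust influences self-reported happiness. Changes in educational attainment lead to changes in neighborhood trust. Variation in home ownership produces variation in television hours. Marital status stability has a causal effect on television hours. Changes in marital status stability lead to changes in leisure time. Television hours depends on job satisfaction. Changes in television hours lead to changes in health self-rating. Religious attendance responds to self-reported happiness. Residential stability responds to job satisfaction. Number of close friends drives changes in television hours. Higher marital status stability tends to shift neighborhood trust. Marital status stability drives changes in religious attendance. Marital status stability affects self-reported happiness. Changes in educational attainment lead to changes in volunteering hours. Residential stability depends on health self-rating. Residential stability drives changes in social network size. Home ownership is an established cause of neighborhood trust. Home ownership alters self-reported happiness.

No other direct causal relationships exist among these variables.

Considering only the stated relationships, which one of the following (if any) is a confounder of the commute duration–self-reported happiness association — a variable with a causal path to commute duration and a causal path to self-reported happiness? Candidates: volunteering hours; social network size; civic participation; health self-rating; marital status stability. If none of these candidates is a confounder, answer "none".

none

None of the listed candidates has causal paths to both commute duration and self-reported happiness in the stated relationships, so none is a common cause.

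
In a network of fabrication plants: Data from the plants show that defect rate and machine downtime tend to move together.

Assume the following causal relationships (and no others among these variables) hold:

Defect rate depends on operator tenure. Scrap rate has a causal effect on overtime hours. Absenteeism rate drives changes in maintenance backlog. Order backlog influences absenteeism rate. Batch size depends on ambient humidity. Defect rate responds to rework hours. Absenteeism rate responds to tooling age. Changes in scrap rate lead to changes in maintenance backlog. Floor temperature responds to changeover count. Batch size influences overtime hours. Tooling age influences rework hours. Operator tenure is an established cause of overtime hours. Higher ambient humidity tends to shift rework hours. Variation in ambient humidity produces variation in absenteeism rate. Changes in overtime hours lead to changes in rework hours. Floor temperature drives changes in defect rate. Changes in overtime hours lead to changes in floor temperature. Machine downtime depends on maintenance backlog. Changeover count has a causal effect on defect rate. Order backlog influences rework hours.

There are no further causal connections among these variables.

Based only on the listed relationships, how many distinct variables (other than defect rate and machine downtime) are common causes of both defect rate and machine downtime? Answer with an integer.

4

The common causes are: ambient humidity (to defect rate via ambient humidity → rework hours → defect rate; to machine downtime via ambient humidity → absenteeism rate → maintenance backlog → machine downtime); order backlog (to defect rate via order backlog → rework hours → defect rate; to machine downtime via order backlog → absenteeism rate → maintenance backlog → machine downtime); scrap rate (to defect rate via scrap rate → overtime hours → rework hours → defect rate; to machine downtime via scrap rate → maintenance backlog → machine downtime); tooling age (to defect rate via tooling age → rework hours → defect rate; to machine downtime via tooling age → absenteeism rate → maintenance backlog → machine downtime).
Every other variable lacks a causal path to at least one of defect rate and machine downtime.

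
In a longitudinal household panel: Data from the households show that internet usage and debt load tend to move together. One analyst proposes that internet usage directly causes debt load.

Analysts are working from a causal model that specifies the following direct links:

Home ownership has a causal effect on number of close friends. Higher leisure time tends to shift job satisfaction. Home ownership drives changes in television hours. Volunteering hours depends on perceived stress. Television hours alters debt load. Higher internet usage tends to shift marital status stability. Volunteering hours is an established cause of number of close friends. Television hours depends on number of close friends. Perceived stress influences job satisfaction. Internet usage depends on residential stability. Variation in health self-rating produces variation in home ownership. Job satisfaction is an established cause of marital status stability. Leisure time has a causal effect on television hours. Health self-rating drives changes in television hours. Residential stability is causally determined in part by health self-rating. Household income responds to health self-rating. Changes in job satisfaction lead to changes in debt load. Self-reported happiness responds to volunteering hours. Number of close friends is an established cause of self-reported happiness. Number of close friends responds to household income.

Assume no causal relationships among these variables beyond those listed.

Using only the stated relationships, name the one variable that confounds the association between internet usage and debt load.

health self-rating

Health self-rating has a causal path to internet usage (health self-rating → residential stability → internet usage) and a separate causal path to debt load (health self-rating → television hours → debt load), so it is a common cause of both.
No stated relationship gives internet usage a causal route to debt load, so the correlation is explained by the shared upstream cause rather than a direct effect.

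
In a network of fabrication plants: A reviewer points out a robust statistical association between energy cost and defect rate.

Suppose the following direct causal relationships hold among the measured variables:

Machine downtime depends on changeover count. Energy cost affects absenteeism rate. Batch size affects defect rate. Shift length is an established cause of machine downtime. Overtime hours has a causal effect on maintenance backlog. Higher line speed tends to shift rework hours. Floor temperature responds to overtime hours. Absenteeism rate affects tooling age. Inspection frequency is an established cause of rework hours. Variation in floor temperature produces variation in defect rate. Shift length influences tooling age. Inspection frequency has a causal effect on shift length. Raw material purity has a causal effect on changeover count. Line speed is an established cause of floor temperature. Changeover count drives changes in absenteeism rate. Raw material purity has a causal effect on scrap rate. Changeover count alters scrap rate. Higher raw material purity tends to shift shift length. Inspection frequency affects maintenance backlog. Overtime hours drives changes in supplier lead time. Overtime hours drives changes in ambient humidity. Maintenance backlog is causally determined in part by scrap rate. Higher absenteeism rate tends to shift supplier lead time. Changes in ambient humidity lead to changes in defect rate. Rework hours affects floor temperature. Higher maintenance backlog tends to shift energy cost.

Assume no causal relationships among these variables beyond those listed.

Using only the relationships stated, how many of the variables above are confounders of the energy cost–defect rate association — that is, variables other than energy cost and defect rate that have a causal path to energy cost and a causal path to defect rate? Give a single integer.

The common causes are: inspection frequency (to energy cost via inspection frequency → maintenance backlog → energy cost; to defect rate via inspection frequency → rework hours → floor temperature → defect rate); overtime hours (to energy cost via overtime hours → maintenance backlog → energy cost; to defect rate via overtime hours → ambient humidity → defect rate).
Every other variable lacks a causal path to at least one of energy cost and defect rate.

2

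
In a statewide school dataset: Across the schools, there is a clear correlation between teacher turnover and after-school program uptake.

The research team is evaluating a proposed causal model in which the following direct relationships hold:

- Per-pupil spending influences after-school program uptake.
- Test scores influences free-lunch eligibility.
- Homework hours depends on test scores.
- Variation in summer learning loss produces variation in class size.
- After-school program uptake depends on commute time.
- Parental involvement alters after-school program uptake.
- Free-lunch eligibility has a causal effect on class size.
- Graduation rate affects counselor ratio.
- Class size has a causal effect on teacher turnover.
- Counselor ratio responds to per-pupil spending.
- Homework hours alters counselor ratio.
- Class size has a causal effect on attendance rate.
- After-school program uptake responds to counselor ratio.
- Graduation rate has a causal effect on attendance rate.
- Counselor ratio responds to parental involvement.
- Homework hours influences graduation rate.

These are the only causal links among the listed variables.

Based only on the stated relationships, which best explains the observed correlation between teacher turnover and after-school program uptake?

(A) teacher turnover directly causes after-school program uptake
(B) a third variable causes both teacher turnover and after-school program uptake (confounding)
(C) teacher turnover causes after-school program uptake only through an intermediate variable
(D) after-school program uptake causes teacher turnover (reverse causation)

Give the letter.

Test scores causes teacher turnover (test scores → free-lunch eligibility → class size → teacher turnover) and after-school program uptake (test scores → homework hours → counselor ratio → after-school program uptake) — a common cause creating the correlation.
There is no stated path from teacher turnover to after-school program uptake or from after-school program uptake to teacher turnover, so neither direct nor reverse causation applies.

B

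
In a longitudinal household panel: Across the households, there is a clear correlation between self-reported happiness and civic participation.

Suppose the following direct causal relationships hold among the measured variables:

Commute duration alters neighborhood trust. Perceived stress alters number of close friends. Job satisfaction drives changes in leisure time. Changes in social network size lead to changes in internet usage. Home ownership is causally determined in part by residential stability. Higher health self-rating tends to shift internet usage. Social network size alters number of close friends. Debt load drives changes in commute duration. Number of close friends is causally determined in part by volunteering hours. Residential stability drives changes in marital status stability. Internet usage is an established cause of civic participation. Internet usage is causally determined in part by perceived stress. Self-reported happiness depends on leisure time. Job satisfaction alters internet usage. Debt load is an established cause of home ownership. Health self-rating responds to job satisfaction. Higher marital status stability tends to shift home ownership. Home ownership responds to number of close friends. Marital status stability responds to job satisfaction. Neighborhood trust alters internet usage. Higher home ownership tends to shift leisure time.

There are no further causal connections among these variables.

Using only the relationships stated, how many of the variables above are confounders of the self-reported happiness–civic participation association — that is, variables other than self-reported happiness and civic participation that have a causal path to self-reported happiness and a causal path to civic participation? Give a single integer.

The common causes are: debt load (to self-reported happiness via debt load → home ownership → leisure time → self-reported happiness; to civic participation via debt load → commute duration → neighborhood trust → internet usage → civic participation); job satisfaction (to self-reported happiness via job satisfaction → leisure time → self-reported happiness; to civic participation via job satisfaction → internet usage → civic participation); perceived stress (to self-reported happiness via perceived stress → number of close friends → home ownership → leisure time → self-reported happiness; to civic participation via perceived stress → internet usage → civic participation); social network size (to self-reported happiness via social network size → number of close friends → home ownership → leisure time → self-reported happiness; to civic participation via social network size → internet usage → civic participation).
Every other variable lacks a causal path to at least one of self-reported happiness and civic participation.

4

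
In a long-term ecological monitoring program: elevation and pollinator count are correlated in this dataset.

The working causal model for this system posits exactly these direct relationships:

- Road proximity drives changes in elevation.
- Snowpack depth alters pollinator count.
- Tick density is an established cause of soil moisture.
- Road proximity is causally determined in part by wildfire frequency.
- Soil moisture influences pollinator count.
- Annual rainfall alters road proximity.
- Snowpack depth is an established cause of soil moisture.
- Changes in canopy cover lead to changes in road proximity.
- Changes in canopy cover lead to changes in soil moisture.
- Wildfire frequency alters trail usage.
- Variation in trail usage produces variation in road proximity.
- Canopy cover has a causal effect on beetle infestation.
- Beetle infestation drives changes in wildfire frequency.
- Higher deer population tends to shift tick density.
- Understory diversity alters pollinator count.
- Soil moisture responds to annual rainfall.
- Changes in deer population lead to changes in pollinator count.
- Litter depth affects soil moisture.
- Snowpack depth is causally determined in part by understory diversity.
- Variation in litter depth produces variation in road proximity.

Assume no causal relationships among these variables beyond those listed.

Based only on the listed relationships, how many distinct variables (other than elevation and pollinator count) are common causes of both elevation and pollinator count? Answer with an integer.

The common causes are: annual rainfall (to elevation via annual rainfall → road proximity → elevation; to pollinator count via annual rainfall → soil moisture → pollinator count); canopy cover (to elevation via canopy cover → road proximity → elevation; to pollinator count via canopy cover → soil moisture → pollinator count); litter depth (to elevation via litter depth → road proximity → elevation; to pollinator count via litter depth → soil moisture → pollinator count).
Every other variable lacks a causal path to at least one of elevation and pollinator count.

3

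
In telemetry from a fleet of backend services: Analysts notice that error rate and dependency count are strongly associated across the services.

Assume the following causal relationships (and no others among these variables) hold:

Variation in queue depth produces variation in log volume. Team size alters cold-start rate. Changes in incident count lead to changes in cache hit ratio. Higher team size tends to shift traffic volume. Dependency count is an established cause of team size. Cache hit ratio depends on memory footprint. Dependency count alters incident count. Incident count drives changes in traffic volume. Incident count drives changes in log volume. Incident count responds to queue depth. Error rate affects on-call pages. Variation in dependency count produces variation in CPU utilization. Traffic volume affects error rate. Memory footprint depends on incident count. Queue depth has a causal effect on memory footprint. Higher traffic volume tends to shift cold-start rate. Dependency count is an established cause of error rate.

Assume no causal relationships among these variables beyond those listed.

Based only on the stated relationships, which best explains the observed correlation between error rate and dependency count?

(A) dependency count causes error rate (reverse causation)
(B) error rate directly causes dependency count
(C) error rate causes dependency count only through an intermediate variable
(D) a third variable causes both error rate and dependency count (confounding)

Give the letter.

A

The stated link runs dependency count → error rate; error rate has no causal path to dependency count. No variable causes both, so confounding is ruled out. The correlation reflects reverse causation.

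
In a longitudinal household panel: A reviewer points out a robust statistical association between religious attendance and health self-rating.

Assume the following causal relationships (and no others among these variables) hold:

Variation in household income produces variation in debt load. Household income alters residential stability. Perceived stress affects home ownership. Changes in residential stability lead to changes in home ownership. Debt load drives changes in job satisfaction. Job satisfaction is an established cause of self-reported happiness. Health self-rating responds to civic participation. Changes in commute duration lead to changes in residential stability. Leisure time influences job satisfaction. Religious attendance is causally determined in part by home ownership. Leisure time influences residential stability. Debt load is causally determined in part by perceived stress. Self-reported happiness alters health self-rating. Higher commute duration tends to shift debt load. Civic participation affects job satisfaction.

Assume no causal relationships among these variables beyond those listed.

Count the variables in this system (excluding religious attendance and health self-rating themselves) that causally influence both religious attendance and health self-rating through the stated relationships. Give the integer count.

4

The common causes are: commute duration (to religious attendance via commute duration → residential stability → home ownership → religious attendance; to health self-rating via commute duration → debt load → job satisfaction → self-reported happiness → health self-rating); household income (to religious attendance via household income → residential stability → home ownership → religious attendance; to health self-rating via household income → debt load → job satisfaction → self-reported happiness → health self-rating); leisure time (to religious attendance via leisure time → residential stability → home ownership → religious attendance; to health self-rating via leisure time → job satisfaction → self-reported happiness → health self-rating); perceived stress (to religious attendance via perceived stress → home ownership → religious attendance; to health self-rating via perceived stress → debt load → job satisfaction → self-reported happiness → health self-rating).
Every other variable lacks a causal path to at least one of religious attendance and health self-rating.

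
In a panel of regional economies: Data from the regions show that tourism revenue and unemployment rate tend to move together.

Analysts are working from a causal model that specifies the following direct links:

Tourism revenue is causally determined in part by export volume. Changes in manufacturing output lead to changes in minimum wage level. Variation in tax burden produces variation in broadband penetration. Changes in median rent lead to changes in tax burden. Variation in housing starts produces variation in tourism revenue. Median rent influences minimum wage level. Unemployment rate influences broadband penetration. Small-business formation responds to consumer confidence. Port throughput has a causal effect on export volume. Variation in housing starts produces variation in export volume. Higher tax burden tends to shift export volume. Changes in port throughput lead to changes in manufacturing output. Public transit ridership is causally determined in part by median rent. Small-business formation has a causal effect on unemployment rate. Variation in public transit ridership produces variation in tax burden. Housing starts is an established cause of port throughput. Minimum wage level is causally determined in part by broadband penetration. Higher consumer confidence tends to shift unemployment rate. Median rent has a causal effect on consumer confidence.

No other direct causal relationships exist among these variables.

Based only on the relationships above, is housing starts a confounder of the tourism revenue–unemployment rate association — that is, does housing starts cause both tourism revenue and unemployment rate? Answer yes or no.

no

Housing starts has no stated causal path to unemployment rate. A confounder must cause both variables, so housing starts does not qualify.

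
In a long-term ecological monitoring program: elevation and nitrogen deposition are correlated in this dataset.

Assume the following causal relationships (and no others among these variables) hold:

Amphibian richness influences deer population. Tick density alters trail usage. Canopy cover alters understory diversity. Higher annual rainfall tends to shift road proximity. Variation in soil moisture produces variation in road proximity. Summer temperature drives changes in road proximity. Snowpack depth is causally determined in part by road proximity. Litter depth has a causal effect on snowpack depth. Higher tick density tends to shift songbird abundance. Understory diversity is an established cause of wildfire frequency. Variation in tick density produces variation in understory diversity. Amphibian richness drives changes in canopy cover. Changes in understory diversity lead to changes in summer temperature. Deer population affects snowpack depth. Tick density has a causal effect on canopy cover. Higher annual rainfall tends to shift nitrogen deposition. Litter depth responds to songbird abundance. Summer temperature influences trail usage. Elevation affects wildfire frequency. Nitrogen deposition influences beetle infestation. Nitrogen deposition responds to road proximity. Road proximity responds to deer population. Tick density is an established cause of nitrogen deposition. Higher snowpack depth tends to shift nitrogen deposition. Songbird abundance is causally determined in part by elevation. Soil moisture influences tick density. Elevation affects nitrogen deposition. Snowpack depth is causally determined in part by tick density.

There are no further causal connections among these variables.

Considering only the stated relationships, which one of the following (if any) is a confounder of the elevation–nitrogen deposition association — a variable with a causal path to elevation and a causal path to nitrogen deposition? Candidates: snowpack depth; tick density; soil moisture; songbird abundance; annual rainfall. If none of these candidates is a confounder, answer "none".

None of the listed candidates has causal paths to both elevation and nitrogen deposition in the stated relationships, so none is a common cause.

none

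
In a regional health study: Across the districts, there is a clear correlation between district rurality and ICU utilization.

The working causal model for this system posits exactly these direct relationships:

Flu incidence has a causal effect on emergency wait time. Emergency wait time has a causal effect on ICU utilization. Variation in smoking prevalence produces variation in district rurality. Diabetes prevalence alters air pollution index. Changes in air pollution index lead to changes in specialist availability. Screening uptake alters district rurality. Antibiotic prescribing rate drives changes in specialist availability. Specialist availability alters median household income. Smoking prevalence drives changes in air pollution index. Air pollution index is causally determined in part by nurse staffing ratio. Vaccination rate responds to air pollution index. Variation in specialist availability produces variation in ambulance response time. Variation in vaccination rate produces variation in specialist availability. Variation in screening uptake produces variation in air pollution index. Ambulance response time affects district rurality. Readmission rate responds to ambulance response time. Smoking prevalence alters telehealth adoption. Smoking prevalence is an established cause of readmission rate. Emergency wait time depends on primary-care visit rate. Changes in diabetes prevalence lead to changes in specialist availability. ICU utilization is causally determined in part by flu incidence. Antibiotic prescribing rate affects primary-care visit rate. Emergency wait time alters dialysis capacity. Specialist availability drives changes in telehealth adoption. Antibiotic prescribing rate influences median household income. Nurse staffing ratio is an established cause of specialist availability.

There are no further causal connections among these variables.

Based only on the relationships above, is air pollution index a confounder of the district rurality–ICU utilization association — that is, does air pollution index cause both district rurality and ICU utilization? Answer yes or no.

no

Air pollution index has no stated causal path to ICU utilization. A confounder must cause both variables, so air pollution index does not qualify.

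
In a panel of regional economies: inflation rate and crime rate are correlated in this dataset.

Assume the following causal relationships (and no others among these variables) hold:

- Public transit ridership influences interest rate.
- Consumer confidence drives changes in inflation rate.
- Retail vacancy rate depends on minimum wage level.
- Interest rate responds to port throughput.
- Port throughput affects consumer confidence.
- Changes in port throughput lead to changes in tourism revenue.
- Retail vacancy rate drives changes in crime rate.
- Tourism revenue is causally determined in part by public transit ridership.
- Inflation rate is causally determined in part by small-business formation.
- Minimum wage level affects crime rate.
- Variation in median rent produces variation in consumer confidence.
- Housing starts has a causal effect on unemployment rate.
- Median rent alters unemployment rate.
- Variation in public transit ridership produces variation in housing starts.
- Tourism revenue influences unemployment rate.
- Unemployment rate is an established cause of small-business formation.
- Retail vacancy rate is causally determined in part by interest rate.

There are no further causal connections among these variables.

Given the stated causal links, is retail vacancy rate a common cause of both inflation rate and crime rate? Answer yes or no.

Retail vacancy rate has no stated causal path to inflation rate. A confounder must cause both variables, so retail vacancy rate does not qualify.

no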